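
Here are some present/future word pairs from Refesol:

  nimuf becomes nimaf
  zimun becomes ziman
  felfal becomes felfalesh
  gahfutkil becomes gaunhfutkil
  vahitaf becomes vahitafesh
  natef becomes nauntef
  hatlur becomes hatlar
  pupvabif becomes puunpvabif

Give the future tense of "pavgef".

"pavgef" has last vowel 'e'. The one such stem in the data (natef → nauntef) inserts -un- after the first vowel (as do gahfutkil, pupvabif), so the same rule applies.
So pavgef → paunvgef.

paunvgef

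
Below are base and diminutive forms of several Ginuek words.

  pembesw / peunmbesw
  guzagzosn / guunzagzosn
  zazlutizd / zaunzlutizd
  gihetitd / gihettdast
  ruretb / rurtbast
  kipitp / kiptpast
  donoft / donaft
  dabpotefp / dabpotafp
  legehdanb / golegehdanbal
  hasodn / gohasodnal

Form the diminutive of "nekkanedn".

gonekkanednal

zazlutizd and gihetitd both end in -d yet inflect differently (zaunzlutizd, gihettdast), so the final letter is not what conditions the rule; the second-to-last letter is.
"nekkanedn" has second-to-last letter 'd'. The one such stem in the data (hasodn → gohasodnal) adds go- … -al around the stem, so the same rule applies.
So nekkanedn → gonekkanednal.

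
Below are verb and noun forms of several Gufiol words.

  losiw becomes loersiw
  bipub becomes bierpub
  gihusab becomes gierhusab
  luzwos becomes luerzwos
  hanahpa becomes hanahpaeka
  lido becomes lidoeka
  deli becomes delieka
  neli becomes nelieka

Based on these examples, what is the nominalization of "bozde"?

bozdeeka

gihusab and hanahpa both have last vowel 'a' yet inflect differently (gierhusab, hanahpaeka), so the last vowel is not what conditions the rule; whether the stem ends in a vowel or a consonant is.
"bozde" ends in a vowel. The stems ending in a vowel (hanahpa → hanahpaeka, lido → lidoeka, deli → delieka) add -eka.
The other pattern: stems ending in a consonant insert -er- after the first vowel.
So bozde → bozdeeka.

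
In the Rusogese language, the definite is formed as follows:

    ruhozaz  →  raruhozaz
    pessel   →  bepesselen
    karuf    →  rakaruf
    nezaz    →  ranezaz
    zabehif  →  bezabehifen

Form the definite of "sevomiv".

karuf and zabehif both end in -f yet inflect differently (rakaruf, bezabehifen), so the final letter is not what conditions the rule; the last vowel is.
"sevomiv" has last vowel 'i'. The one such stem in the data (zabehif → bezabehifen) adds be- … -en around the stem, so the same rule applies.
The other pattern: stems whose last vowel is 'a' or 'u' add the prefix ra-.
So sevomiv → besevomiven.

besevomiven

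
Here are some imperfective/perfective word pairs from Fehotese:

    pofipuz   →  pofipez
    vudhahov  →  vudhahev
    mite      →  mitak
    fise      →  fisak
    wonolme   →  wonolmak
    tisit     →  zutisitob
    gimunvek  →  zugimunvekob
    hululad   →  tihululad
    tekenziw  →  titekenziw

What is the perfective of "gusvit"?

mite and gimunvek both have last vowel 'e' yet inflect differently (mitak, zugimunvekob), so the last vowel is not what conditions the rule; the final letter is.
"gusvit" ends in -t. The one such stem in the data (tisit → zutisitob) adds zu- … -ob around the stem, so the same rule applies.
So gusvit → zugusvitob.

zugusvitob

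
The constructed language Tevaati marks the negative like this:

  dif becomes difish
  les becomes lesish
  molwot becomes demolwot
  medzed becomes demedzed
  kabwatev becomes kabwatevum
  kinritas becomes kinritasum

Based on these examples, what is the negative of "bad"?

badish

"bad" has 1 vowel. The stems with 1 vowel (dif → difish, les → lesish) add -ish.
The other patterns: stems with 2 vowels add the prefix de-; stems with 3 vowels add -um.
So bad → badish.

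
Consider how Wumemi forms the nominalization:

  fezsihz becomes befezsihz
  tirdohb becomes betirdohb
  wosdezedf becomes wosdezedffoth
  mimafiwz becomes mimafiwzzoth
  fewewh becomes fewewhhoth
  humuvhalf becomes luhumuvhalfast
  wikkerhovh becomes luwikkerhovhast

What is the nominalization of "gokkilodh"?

gokkilodhhoth

"gokkilodh" has second-to-last letter 'd'. The one such stem in the data (wosdezedf → wosdezedffoth) doubles the final consonant and adds -oth (as do mimafiwz, fewewh), so the same rule applies.
So gokkilodh → gokkilodhhoth.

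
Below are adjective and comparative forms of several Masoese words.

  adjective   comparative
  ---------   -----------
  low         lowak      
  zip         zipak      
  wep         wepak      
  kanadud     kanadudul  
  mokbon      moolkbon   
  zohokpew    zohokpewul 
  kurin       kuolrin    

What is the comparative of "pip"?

pipak

low and zohokpew both end in -w yet inflect differently (lowak, zohokpewul), so the final letter is not what conditions the rule; the number of vowels is.
"pip" has 1 vowel. The stems with 1 vowel (wep → wepak, zip → zipak, low → lowak) add -ak.
The other patterns: stems with 2 vowels insert -ol- after the first vowel; stems with 3 vowels add -ul.
So pip → pipak.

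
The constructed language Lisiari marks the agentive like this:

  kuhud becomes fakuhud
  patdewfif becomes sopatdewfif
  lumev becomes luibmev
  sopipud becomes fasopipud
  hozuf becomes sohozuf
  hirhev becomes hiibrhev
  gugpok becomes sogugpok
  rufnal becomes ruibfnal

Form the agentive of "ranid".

hozuf and sopipud both have last vowel 'u' yet inflect differently (sohozuf, fasopipud), so the last vowel is not what conditions the rule; the final letter is.
"ranid" ends in -d. The stems ending in -d (sopipud → fasopipud, kuhud → fakuhud) add the prefix fa-.
The other patterns: stems ending in -f or -k add the prefix so-; stems ending in -l or -v insert -ib- after the first vowel.
So ranid → faranid.

faranid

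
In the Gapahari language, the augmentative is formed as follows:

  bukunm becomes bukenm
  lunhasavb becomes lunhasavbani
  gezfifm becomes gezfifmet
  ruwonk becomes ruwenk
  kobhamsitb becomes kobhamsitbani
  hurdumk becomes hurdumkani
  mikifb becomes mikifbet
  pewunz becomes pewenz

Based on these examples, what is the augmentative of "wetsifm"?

"wetsifm" has second-to-last letter 'f'. The stems whose second-to-last letter is 'f' (mikifb → mikifbet, gezfifm → gezfifmet) add -et.
The other patterns: stems whose second-to-last letter is 'n' change the last vowel to 'e'; stems whose second-to-last letter is 'm', 't' or 'v' add -ani.
So wetsifm → wetsifmet.

wetsifmet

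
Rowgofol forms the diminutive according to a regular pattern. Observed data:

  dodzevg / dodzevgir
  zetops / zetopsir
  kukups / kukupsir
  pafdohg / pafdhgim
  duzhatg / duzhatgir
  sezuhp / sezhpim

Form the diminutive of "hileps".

hilepsir

pafdohg and dodzevg both end in -g yet inflect differently (pafdhgim, dodzevgir), so the final letter is not what conditions the rule; the second-to-last letter is.
"hileps" has second-to-last letter 'p'. The stems whose second-to-last letter is 'p' (kukups → kukupsir, zetops → zetopsir) add -ir.
So hileps → hilepsir.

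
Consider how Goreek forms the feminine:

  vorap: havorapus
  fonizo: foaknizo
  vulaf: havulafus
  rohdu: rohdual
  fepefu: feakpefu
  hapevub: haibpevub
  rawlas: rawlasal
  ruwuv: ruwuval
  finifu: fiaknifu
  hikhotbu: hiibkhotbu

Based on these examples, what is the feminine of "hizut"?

hiibzut

"hizut" begins with h-. The stems beginning with h- (hapevub → haibpevub, hikhotbu → hiibkhotbu) insert -ib- after the first vowel.
So hizut → hiibzut.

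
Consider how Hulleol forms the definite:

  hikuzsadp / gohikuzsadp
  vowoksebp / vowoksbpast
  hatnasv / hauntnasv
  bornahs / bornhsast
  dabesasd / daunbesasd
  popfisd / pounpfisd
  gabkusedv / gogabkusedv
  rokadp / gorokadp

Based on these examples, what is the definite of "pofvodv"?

gopofvodv

"pofvodv" has second-to-last letter 'd'. The stems whose second-to-last letter is 'd' (gabkusedv → gogabkusedv, hikuzsadp → gohikuzsadp, rokadp → gorokadp) add the prefix go-.
The other patterns: stems whose second-to-last letter is 's' insert -un- after the first vowel; stems whose second-to-last letter is 'b' or 'h' delete the last vowel and add -ast.
So pofvodv → gopofvodv.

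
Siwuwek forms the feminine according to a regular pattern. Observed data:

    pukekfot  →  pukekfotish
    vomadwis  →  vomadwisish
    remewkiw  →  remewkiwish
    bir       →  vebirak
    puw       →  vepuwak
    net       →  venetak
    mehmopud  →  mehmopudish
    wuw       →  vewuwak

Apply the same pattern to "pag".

vepagak

wuw and remewkiw both end in -w yet inflect differently (vewuwak, remewkiwish), so the final letter is not what conditions the rule; the number of vowels is.
"pag" has 1 vowel. The stems with 1 vowel (net → venetak, wuw → vewuwak, puw → vepuwak) add ve- … -ak around the stem.
So pag → vepagak.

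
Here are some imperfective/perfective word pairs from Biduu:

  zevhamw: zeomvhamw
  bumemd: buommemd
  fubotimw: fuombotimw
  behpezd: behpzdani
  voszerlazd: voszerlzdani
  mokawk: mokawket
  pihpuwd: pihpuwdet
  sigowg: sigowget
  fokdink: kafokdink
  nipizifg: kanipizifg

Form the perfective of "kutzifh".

bumemd and behpezd both end in -d yet inflect differently (buommemd, behpzdani), so the final letter is not what conditions the rule; the second-to-last letter is.
"kutzifh" has second-to-last letter 'f'. The one such stem in the data (nipizifg → kanipizifg) adds the prefix ka-, so the same rule applies.
So kutzifh → kakutzifh.

kakutzifh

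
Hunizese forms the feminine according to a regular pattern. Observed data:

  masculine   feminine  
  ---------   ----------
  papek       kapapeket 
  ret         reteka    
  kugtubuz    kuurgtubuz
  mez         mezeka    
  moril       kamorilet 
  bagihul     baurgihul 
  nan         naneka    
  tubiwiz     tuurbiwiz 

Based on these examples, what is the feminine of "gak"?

gakeka

moril and bagihul both end in -l yet inflect differently (kamorilet, baurgihul), so the final letter is not what conditions the rule; the number of vowels is.
"gak" has 1 vowel. The stems with 1 vowel (nan → naneka, ret → reteka, mez → mezeka) add -eka.
So gak → gakeka.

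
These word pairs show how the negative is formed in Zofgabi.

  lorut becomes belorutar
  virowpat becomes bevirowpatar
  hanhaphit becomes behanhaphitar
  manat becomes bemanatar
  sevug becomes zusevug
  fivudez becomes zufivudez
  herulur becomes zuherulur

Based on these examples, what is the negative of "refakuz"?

zurefakuz

lorut and sevug both have last vowel 'u' yet inflect differently (belorutar, zusevug), so the last vowel is not what conditions the rule; the final letter is.
"refakuz" ends in -z. The one such stem in the data (fivudez → zufivudez) adds the prefix zu-, so the same rule applies.
The other pattern: stems ending in -t add be- … -ar around the stem.
So refakuz → zurefakuz.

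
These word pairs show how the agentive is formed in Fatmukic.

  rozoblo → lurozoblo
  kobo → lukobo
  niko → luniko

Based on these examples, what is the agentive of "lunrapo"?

Every pair shown (rozoblo → lurozoblo, kobo → lukobo, niko → luniko) follows the same rule: add the prefix lu-.
So lunrapo → lulunrapo.

lulunrapo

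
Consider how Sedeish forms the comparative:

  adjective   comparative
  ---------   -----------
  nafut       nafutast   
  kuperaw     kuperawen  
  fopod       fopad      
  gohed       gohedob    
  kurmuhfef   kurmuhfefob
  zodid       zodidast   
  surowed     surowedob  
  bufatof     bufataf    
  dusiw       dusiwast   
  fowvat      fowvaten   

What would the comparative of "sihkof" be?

sihkaf

bufatof and kurmuhfef both end in -f yet inflect differently (bufataf, kurmuhfefob), so the final letter is not what conditions the rule; the last vowel is.
"sihkof" has last vowel 'o'. The stems whose last vowel is 'o' (fopod → fopad, bufatof → bufataf) change the last vowel to 'a'.
So sihkof → sihkaf.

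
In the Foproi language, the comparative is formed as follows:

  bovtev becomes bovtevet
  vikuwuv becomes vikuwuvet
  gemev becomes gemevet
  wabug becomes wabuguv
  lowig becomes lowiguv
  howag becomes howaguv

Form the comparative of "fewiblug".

fewibluguv

vikuwuv and wabug both have last vowel 'u' yet inflect differently (vikuwuvet, wabuguv), so the last vowel is not what conditions the rule; the final letter is.
"fewiblug" ends in -g. The stems ending in -g (wabug → wabuguv, lowig → lowiguv, howag → howaguv) add -uv.
The other pattern: stems ending in -v add -et.
So fewiblug → fewibluguv.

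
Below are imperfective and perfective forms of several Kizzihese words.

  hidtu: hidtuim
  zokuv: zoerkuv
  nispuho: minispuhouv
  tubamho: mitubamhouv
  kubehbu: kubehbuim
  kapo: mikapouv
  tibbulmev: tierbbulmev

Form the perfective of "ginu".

"ginu" ends in -u. The stems ending in -u (hidtu → hidtuim, kubehbu → kubehbuim) add -im.
The other patterns: stems ending in -v insert -er- after the first vowel; stems ending in -o add mi- … -uv around the stem.
So ginu → ginuim.

ginuim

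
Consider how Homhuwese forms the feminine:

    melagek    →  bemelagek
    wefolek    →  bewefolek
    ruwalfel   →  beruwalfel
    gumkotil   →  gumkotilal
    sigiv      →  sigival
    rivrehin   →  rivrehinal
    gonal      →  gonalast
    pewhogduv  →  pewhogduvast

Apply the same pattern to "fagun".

ruwalfel and gumkotil both end in -l yet inflect differently (beruwalfel, gumkotilal), so the final letter is not what conditions the rule; the last vowel is.
"fagun" has last vowel 'u'. The one such stem in the data (pewhogduv → pewhogduvast) adds -ast, so the same rule applies.
So fagun → fagunast.

fagunast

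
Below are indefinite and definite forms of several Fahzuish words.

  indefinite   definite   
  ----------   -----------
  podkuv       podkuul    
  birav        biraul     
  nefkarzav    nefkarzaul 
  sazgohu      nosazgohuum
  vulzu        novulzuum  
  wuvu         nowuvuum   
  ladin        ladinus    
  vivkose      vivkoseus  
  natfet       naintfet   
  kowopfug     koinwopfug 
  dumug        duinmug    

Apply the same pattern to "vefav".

podkuv and sazgohu both have last vowel 'u' yet inflect differently (podkuul, nosazgohuum), so the last vowel is not what conditions the rule; the final letter is.
"vefav" ends in -v. The stems ending in -v (podkuv → podkuul, birav → biraul, nefkarzav → nefkarzaul) drop the final letter and add -ul.
So vefav → vefaul.

vefaul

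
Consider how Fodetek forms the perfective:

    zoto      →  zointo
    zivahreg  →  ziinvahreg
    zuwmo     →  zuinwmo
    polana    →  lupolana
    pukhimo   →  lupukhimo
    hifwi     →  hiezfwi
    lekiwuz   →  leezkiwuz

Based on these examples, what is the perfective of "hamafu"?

zoto and pukhimo both end in -o yet inflect differently (zointo, lupukhimo), so the final letter is not what conditions the rule; the first letter is.
"hamafu" begins with h-. The one such stem in the data (hifwi → hiezfwi) inserts -ez- after the first vowel (as does lekiwuz), so the same rule applies.
The other patterns: stems beginning with z- insert -in- after the first vowel; stems beginning with p- add the prefix lu-.
So hamafu → haezmafu.

haezmafu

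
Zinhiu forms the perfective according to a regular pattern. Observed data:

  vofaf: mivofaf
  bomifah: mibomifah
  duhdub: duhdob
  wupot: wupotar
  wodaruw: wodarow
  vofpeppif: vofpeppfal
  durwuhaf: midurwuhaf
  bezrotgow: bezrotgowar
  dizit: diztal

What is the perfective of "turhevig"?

turhevgal

durwuhaf and vofpeppif both end in -f yet inflect differently (midurwuhaf, vofpeppfal), so the final letter is not what conditions the rule; the last vowel is.
"turhevig" has last vowel 'i'. The stems whose last vowel is 'i' (dizit → diztal, vofpeppif → vofpeppfal) delete the last vowel and add -al.
So turhevig → turhevgal.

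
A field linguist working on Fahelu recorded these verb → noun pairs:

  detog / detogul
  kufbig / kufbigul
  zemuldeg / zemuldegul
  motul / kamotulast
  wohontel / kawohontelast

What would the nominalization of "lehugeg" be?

lehugegul

"lehugeg" ends in -g. The stems ending in -g (detog → detogul, zemuldeg → zemuldegul, kufbig → kufbigul) add -ul.
The other pattern: stems ending in -l add ka- … -ast around the stem.
So lehugeg → lehugegul.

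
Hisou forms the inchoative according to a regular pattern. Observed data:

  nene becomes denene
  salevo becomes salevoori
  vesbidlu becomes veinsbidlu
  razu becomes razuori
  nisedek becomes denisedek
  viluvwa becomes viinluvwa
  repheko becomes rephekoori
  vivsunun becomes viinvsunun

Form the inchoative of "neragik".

deneragik

vesbidlu and razu both end in -u yet inflect differently (veinsbidlu, razuori), so the final letter is not what conditions the rule; the first letter is.
"neragik" begins with n-. The stems beginning with n- (nene → denene, nisedek → denisedek) add the prefix de-.
The other patterns: stems beginning with v- insert -in- after the first vowel; stems beginning with r- or s- add -ori.
So neragik → deneragik.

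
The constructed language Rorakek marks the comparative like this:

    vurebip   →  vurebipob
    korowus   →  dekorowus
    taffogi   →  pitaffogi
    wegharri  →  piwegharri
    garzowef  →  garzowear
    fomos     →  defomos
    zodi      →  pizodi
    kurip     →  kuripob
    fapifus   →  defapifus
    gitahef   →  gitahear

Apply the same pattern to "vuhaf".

taffogi and vurebip both have last vowel 'i' yet inflect differently (pitaffogi, vurebipob), so the last vowel is not what conditions the rule; the final letter is.
"vuhaf" ends in -f. The stems ending in -f (gitahef → gitahear, garzowef → garzowear) drop the final letter and add -ar.
So vuhaf → vuhaar.

vuhaar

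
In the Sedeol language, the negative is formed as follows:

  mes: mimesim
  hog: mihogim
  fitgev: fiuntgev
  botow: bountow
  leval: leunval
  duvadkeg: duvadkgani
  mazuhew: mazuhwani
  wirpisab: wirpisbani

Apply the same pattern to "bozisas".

bozissani

hog and duvadkeg both end in -g yet inflect differently (mihogim, duvadkgani), so the final letter is not what conditions the rule; the number of vowels is.
"bozisas" has 3 vowels. The stems with 3 vowels (duvadkeg → duvadkgani, mazuhew → mazuhwani, wirpisab → wirpisbani) delete the last vowel and add -ani.
The other patterns: stems with 1 vowel add mi- … -im around the stem; stems with 2 vowels insert -un- after the first vowel.
So bozisas → bozissani.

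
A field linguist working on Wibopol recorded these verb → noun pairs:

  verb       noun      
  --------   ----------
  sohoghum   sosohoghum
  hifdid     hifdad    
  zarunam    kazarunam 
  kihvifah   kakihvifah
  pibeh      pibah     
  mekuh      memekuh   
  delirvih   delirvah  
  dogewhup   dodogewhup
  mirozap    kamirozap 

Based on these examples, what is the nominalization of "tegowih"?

tegowah

mekuh and kihvifah both end in -h yet inflect differently (memekuh, kakihvifah), so the final letter is not what conditions the rule; the last vowel is.
"tegowih" has last vowel 'i'. The stems whose last vowel is 'i' (delirvih → delirvah, hifdid → hifdad) change the last vowel to 'a'.
The other patterns: stems whose last vowel is 'u' repeat the first consonant+vowel as a prefix; stems whose last vowel is 'a' add the prefix ka-.
So tegowih → tegowah.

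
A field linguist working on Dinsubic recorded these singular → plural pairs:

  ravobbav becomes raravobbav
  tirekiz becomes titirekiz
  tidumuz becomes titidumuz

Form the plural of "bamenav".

babamenav

Every pair shown (ravobbav → raravobbav, tirekiz → titirekiz, tidumuz → titidumuz) follows the same rule: repeat the first consonant+vowel as a prefix.
So bamenav → babamenav.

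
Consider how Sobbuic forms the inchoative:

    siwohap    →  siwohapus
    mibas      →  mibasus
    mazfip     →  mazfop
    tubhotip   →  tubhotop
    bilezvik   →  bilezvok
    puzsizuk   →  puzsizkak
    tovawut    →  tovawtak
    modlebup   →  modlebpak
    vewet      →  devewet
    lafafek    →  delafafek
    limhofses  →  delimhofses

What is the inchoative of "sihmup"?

"sihmup" has last vowel 'u'. The stems whose last vowel is 'u' (puzsizuk → puzsizkak, tovawut → tovawtak, modlebup → modlebpak) delete the last vowel and add -ak.
The other patterns: stems whose last vowel is 'a' add -us; stems whose last vowel is 'i' change the last vowel to 'o'; stems whose last vowel is 'e' add the prefix de-.
So sihmup → sihmpak.

sihmpak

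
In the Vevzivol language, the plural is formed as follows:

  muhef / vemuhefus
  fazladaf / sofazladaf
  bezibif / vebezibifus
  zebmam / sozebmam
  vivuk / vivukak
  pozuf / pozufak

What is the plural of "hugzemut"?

pozuf and fazladaf both end in -f yet inflect differently (pozufak, sofazladaf), so the final letter is not what conditions the rule; the last vowel is.
"hugzemut" has last vowel 'u'. The stems whose last vowel is 'u' (pozuf → pozufak, vivuk → vivukak) add -ak.
The other patterns: stems whose last vowel is 'a' add the prefix so-; stems whose last vowel is 'e' or 'i' add ve- … -us around the stem.
So hugzemut → hugzemutak.

hugzemutak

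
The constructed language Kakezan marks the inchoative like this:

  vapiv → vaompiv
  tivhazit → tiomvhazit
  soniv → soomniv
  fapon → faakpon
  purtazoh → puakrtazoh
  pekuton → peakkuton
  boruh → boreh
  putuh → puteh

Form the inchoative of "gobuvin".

purtazoh and boruh both end in -h yet inflect differently (puakrtazoh, boreh), so the final letter is not what conditions the rule; the last vowel is.
"gobuvin" has last vowel 'i'. The stems whose last vowel is 'i' (vapiv → vaompiv, tivhazit → tiomvhazit, soniv → soomniv) insert -om- after the first vowel.
The other patterns: stems whose last vowel is 'o' insert -ak- after the first vowel; stems whose last vowel is 'u' change the last vowel to 'e'.
So gobuvin → goombuvin.

goombuvin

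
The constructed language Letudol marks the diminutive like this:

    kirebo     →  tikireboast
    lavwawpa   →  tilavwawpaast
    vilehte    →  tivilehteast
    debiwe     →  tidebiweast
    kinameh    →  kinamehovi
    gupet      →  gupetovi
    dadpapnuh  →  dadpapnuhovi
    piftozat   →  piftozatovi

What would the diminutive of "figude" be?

vilehte and kinameh both have last vowel 'e' yet inflect differently (tivilehteast, kinamehovi), so the last vowel is not what conditions the rule; whether the stem ends in a vowel or a consonant is.
"figude" ends in a vowel. The stems ending in a vowel (kirebo → tikireboast, lavwawpa → tilavwawpaast, vilehte → tivilehteast) add ti- … -ast around the stem.
The other pattern: stems ending in a consonant add -ovi.
So figude → tifigudeast.

tifigudeast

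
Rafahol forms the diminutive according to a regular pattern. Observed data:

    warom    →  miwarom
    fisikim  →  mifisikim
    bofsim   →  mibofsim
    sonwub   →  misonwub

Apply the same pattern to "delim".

midelim

Every pair shown (warom → miwarom, fisikim → mifisikim, bofsim → mibofsim, …) follows the same rule: add the prefix mi-.
So delim → midelim.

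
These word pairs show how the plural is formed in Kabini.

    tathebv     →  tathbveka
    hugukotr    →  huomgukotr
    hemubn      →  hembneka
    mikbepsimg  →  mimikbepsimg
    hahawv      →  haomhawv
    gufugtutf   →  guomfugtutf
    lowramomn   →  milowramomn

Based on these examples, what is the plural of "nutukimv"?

minutukimv

hemubn and lowramomn both end in -n yet inflect differently (hembneka, milowramomn), so the final letter is not what conditions the rule; the second-to-last letter is.
"nutukimv" has second-to-last letter 'm'. The stems whose second-to-last letter is 'm' (mikbepsimg → mimikbepsimg, lowramomn → milowramomn) add the prefix mi-.
The other patterns: stems whose second-to-last letter is 'b' delete the last vowel and add -eka; stems whose second-to-last letter is 't' or 'w' insert -om- after the first vowel.
So nutukimv → minutukimv.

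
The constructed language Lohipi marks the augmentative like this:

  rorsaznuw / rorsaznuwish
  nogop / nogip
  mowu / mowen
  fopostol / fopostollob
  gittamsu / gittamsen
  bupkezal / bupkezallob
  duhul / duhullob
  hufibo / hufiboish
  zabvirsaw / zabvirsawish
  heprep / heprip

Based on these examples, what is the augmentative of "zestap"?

zestip

fopostol and nogop both have last vowel 'o' yet inflect differently (fopostollob, nogip), so the last vowel is not what conditions the rule; the final letter is.
"zestap" ends in -p. The stems ending in -p (nogop → nogip, heprep → heprip) change the last vowel to 'i'.
So zestap → zestip.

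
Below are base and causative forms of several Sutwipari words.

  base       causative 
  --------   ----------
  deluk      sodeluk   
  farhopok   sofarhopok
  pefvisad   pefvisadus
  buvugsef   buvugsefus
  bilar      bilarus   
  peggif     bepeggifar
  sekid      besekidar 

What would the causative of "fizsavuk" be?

sofizsavuk

buvugsef and peggif both end in -f yet inflect differently (buvugsefus, bepeggifar), so the final letter is not what conditions the rule; the last vowel is.
"fizsavuk" has last vowel 'u'. The one such stem in the data (deluk → sodeluk) adds the prefix so-, so the same rule applies.
The other patterns: stems whose last vowel is 'a' or 'e' add -us; stems whose last vowel is 'i' add be- … -ar around the stem.
So fizsavuk → sofizsavuk.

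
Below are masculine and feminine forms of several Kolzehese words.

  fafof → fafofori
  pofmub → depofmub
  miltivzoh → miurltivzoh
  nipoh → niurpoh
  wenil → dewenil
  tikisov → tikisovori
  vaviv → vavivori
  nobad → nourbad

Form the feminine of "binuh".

nipoh and fafof both have last vowel 'o' yet inflect differently (niurpoh, fafofori), so the last vowel is not what conditions the rule; the final letter is.
"binuh" ends in -h. The stems ending in -h (nipoh → niurpoh, miltivzoh → miurltivzoh) insert -ur- after the first vowel.
So binuh → biurnuh.

biurnuh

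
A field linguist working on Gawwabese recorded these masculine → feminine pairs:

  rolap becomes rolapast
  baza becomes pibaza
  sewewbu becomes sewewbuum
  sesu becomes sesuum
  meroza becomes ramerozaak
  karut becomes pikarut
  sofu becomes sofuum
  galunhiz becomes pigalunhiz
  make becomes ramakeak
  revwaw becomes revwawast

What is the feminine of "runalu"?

meroza and baza both end in -a yet inflect differently (ramerozaak, pibaza), so the final letter is not what conditions the rule; the first letter is.
"runalu" begins with r-. The stems beginning with r- (revwaw → revwawast, rolap → rolapast) add -ast.
The other patterns: stems beginning with s- add -um; stems beginning with m- add ra- … -ak around the stem; stems beginning with b-, g- or k- add the prefix pi-.
So runalu → runaluast.

runaluast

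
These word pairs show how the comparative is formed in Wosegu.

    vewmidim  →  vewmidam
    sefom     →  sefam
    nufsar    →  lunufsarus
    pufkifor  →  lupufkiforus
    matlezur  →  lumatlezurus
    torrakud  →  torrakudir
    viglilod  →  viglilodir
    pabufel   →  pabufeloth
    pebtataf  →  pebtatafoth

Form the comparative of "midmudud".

"midmudud" ends in -d. The stems ending in -d (torrakud → torrakudir, viglilod → viglilodir) add -ir.
The other patterns: stems ending in -m change the last vowel to 'a'; stems ending in -r add lu- … -us around the stem; stems ending in -f or -l add -oth.
So midmudud → midmududir.

midmududir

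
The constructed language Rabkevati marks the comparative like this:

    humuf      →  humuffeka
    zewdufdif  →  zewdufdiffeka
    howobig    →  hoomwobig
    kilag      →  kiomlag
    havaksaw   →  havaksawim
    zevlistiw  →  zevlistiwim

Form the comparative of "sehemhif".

"sehemhif" ends in -f. The stems ending in -f (humuf → humuffeka, zewdufdif → zewdufdiffeka) double the final consonant and add -eka.
So sehemhif → sehemhiffeka.

sehemhiffeka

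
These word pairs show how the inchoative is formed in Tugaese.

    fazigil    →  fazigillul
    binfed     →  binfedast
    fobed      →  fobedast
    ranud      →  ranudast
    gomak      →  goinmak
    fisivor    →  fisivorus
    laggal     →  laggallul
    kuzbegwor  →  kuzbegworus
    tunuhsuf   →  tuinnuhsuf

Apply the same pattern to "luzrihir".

luzrihirus

laggal and gomak both have last vowel 'a' yet inflect differently (laggallul, goinmak), so the last vowel is not what conditions the rule; the final letter is.
"luzrihir" ends in -r. The stems ending in -r (fisivor → fisivorus, kuzbegwor → kuzbegworus) add -us.
The other patterns: stems ending in -l double the final consonant and add -ul; stems ending in -d add -ast; stems ending in -f or -k insert -in- after the first vowel.
So luzrihir → luzrihirus.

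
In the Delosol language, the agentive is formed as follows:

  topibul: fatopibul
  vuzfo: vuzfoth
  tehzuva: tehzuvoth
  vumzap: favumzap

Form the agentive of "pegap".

vumzap and tehzuva both have last vowel 'a' yet inflect differently (favumzap, tehzuvoth), so the last vowel is not what conditions the rule; whether the stem ends in a vowel or a consonant is.
"pegap" ends in a consonant. The stems ending in a consonant (vumzap → favumzap, topibul → fatopibul) add the prefix fa-.
The other pattern: stems ending in a vowel drop the final letter and add -oth.
So pegap → fapegap.

fapegap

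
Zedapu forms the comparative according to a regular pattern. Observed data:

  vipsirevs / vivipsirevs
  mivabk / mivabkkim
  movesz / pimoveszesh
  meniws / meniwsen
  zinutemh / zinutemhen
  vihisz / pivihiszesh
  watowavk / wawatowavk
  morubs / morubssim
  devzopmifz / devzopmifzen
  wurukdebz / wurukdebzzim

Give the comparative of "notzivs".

nonotzivs

movesz and wurukdebz both end in -z yet inflect differently (pimoveszesh, wurukdebzzim), so the final letter is not what conditions the rule; the second-to-last letter is.
"notzivs" has second-to-last letter 'v'. The stems whose second-to-last letter is 'v' (vipsirevs → vivipsirevs, watowavk → wawatowavk) repeat the first consonant+vowel as a prefix.
The other patterns: stems whose second-to-last letter is 's' add pi- … -esh around the stem; stems whose second-to-last letter is 'b' double the final consonant and add -im; stems whose second-to-last letter is 'f', 'm' or 'w' add -en.
So notzivs → nonotzivs.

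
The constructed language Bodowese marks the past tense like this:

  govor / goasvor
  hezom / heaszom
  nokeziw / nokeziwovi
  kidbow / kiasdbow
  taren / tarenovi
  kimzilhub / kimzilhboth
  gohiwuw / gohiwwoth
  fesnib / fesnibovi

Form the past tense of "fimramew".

kidbow and gohiwuw both end in -w yet inflect differently (kiasdbow, gohiwwoth), so the final letter is not what conditions the rule; the last vowel is.
"fimramew" has last vowel 'e'. The one such stem in the data (taren → tarenovi) adds -ovi, so the same rule applies.
So fimramew → fimramewovi.

fimramewovi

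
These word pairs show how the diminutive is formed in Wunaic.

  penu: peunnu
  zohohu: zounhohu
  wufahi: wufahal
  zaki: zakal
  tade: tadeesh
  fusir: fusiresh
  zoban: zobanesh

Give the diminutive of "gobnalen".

"gobnalen" ends in -n. The one such stem in the data (zoban → zobanesh) adds -esh, so the same rule applies.
So gobnalen → gobnalenesh.

gobnalenesh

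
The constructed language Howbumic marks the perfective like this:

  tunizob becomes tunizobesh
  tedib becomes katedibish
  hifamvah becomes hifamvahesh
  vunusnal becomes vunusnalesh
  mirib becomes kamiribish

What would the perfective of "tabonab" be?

tabonabesh

mirib and tunizob both end in -b yet inflect differently (kamiribish, tunizobesh), so the final letter is not what conditions the rule; the last vowel is.
"tabonab" has last vowel 'a'. The stems whose last vowel is 'a' (vunusnal → vunusnalesh, hifamvah → hifamvahesh) add -esh.
So tabonab → tabonabesh.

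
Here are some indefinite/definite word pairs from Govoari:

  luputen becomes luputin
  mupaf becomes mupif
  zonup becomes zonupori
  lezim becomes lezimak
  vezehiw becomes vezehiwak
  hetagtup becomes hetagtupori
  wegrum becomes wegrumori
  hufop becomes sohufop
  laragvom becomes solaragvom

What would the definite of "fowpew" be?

laragvom and lezim both end in -m yet inflect differently (solaragvom, lezimak), so the final letter is not what conditions the rule; the last vowel is.
"fowpew" has last vowel 'e'. The one such stem in the data (luputen → luputin) changes the last vowel to 'i' (as does mupaf), so the same rule applies.
So fowpew → fowpiw.

fowpiw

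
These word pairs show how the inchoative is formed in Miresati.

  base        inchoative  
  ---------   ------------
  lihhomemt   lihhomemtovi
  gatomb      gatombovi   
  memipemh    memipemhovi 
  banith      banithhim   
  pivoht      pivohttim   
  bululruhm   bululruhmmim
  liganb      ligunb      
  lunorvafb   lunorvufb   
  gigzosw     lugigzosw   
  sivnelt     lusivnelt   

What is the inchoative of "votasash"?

memipemh and banith both end in -h yet inflect differently (memipemhovi, banithhim), so the final letter is not what conditions the rule; the second-to-last letter is.
"votasash" has second-to-last letter 's'. The one such stem in the data (gigzosw → lugigzosw) adds the prefix lu-, so the same rule applies.
So votasash → luvotasash.

luvotasash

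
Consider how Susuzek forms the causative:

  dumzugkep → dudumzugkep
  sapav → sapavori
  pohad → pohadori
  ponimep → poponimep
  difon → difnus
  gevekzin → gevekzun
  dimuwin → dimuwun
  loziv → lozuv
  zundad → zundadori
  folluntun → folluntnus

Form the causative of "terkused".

"terkused" has last vowel 'e'. The stems whose last vowel is 'e' (ponimep → poponimep, dumzugkep → dudumzugkep) repeat the first consonant+vowel as a prefix.
So terkused → teterkused.

teterkused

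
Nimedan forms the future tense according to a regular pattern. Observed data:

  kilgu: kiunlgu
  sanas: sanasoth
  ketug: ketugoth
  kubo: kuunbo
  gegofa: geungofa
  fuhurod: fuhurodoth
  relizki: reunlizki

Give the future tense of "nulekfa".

sanas and gegofa both have last vowel 'a' yet inflect differently (sanasoth, geungofa), so the last vowel is not what conditions the rule; whether the stem ends in a vowel or a consonant is.
"nulekfa" ends in a vowel. The stems ending in a vowel (relizki → reunlizki, gegofa → geungofa, kubo → kuunbo) insert -un- after the first vowel.
The other pattern: stems ending in a consonant add -oth.
So nulekfa → nuunlekfa.

nuunlekfa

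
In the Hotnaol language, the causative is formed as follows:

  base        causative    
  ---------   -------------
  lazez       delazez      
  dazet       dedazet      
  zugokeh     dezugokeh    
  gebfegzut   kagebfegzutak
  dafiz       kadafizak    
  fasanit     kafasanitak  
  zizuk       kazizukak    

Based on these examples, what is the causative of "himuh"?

kahimuhak

dazet and gebfegzut both end in -t yet inflect differently (dedazet, kagebfegzutak), so the final letter is not what conditions the rule; the last vowel is.
"himuh" has last vowel 'u'. The stems whose last vowel is 'u' (gebfegzut → kagebfegzutak, zizuk → kazizukak) add ka- … -ak around the stem.
So himuh → kahimuhak.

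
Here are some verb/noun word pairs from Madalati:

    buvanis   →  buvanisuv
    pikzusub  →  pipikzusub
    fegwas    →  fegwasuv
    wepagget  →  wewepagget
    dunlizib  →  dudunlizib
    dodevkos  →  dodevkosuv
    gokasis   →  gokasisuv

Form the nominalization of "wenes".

wenesuv

"wenes" ends in -s. The stems ending in -s (buvanis → buvanisuv, dodevkos → dodevkosuv, gokasis → gokasisuv) add -uv.
The other pattern: stems ending in -b or -t repeat the first consonant+vowel as a prefix.
So wenes → wenesuv.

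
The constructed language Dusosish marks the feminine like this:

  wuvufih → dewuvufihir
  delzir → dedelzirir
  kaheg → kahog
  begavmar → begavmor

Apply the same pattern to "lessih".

delzir and begavmar both end in -r yet inflect differently (dedelzirir, begavmor), so the final letter is not what conditions the rule; the last vowel is.
"lessih" has last vowel 'i'. The stems whose last vowel is 'i' (wuvufih → dewuvufihir, delzir → dedelzirir) add de- … -ir around the stem.
The other pattern: stems whose last vowel is 'a' or 'e' change the last vowel to 'o'.
So lessih → delessihir.

delessihir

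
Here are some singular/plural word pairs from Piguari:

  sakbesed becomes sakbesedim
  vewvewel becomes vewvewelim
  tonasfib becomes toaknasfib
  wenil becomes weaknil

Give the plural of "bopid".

boakpid

vewvewel and wenil both end in -l yet inflect differently (vewvewelim, weaknil), so the final letter is not what conditions the rule; the last vowel is.
"bopid" has last vowel 'i'. The stems whose last vowel is 'i' (wenil → weaknil, tonasfib → toaknasfib) insert -ak- after the first vowel.
The other pattern: stems whose last vowel is 'e' add -im.
So bopid → boakpid.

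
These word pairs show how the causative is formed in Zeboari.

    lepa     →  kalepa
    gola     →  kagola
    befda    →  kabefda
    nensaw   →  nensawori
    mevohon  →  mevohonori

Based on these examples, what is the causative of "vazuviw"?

lepa and nensaw both have last vowel 'a' yet inflect differently (kalepa, nensawori), so the last vowel is not what conditions the rule; whether the stem ends in a vowel or a consonant is.
"vazuviw" ends in a consonant. The stems ending in a consonant (nensaw → nensawori, mevohon → mevohonori) add -ori.
The other pattern: stems ending in a vowel add the prefix ka-.
So vazuviw → vazuviwori.

vazuviwori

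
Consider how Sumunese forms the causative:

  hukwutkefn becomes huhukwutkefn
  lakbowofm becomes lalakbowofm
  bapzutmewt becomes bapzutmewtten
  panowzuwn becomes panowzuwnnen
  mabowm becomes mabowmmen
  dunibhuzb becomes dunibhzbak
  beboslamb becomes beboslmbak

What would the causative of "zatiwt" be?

zatiwtten

hukwutkefn and panowzuwn both end in -n yet inflect differently (huhukwutkefn, panowzuwnnen), so the final letter is not what conditions the rule; the second-to-last letter is.
"zatiwt" has second-to-last letter 'w'. The stems whose second-to-last letter is 'w' (bapzutmewt → bapzutmewtten, panowzuwn → panowzuwnnen, mabowm → mabowmmen) double the final consonant and add -en.
The other patterns: stems whose second-to-last letter is 'f' repeat the first consonant+vowel as a prefix; stems whose second-to-last letter is 'm' or 'z' delete the last vowel and add -ak.
So zatiwt → zatiwtten.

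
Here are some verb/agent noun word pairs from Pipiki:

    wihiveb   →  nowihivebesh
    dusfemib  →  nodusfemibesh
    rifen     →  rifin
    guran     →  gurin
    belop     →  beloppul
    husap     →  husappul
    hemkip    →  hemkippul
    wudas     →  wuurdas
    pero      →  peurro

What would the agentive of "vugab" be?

wihiveb and rifen both have last vowel 'e' yet inflect differently (nowihivebesh, rifin), so the last vowel is not what conditions the rule; the final letter is.
"vugab" ends in -b. The stems ending in -b (wihiveb → nowihivebesh, dusfemib → nodusfemibesh) add no- … -esh around the stem.
So vugab → novugabesh.

novugabesh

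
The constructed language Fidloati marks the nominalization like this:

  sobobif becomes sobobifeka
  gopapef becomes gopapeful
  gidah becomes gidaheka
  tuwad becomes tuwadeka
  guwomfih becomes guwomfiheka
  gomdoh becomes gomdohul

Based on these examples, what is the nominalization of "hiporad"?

gidah and gomdoh both end in -h yet inflect differently (gidaheka, gomdohul), so the final letter is not what conditions the rule; the last vowel is.
"hiporad" has last vowel 'a'. The stems whose last vowel is 'a' (gidah → gidaheka, tuwad → tuwadeka) add -eka.
The other pattern: stems whose last vowel is 'e' or 'o' add -ul.
So hiporad → hiporadeka.

hiporadeka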